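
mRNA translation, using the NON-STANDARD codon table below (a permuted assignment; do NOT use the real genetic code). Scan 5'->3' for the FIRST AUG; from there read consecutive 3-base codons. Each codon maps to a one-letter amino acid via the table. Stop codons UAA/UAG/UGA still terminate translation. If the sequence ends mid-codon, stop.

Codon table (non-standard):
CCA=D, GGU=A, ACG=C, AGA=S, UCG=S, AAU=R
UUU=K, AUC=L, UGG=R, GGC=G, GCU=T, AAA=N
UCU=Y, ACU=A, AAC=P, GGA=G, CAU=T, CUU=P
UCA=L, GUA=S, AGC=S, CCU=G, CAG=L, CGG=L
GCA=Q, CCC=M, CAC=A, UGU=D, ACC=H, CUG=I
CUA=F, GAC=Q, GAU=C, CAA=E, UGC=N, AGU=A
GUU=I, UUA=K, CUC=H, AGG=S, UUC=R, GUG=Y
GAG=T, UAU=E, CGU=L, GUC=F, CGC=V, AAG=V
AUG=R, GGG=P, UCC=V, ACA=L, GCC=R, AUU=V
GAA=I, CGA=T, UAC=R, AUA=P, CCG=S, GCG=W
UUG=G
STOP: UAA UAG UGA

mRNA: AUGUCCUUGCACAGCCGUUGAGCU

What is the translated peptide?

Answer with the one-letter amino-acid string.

start AUG at pos 0
pos 0: AUG -> R; peptide=R
pos 3: UCC -> V; peptide=RV
pos 6: UUG -> G; peptide=RVG
pos 9: CAC -> A; peptide=RVGA
pos 12: AGC -> S; peptide=RVGAS
pos 15: CGU -> L; peptide=RVGASL
pos 18: UGA -> STOP

Answer: RVGASL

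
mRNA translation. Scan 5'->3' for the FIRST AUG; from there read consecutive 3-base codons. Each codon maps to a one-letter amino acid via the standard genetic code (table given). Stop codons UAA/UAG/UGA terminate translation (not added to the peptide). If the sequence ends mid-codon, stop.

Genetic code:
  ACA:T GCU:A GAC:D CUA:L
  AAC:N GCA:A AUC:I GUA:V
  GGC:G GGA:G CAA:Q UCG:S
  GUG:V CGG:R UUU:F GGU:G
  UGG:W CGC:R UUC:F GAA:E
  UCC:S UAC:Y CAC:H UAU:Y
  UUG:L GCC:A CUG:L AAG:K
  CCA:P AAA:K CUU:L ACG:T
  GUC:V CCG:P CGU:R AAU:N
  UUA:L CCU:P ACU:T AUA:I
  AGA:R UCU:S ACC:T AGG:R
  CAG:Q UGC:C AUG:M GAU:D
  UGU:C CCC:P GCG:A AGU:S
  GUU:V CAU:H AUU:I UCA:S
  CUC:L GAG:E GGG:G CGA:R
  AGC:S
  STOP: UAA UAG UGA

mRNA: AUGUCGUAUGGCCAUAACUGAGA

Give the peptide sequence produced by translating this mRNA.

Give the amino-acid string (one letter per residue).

start AUG at pos 0
pos 0: AUG -> M; peptide=M
pos 3: UCG -> S; peptide=MS
pos 6: UAU -> Y; peptide=MSY
pos 9: GGC -> G; peptide=MSYG
pos 12: CAU -> H; peptide=MSYGH
pos 15: AAC -> N; peptide=MSYGHN
pos 18: UGA -> STOP

Answer: MSYGHN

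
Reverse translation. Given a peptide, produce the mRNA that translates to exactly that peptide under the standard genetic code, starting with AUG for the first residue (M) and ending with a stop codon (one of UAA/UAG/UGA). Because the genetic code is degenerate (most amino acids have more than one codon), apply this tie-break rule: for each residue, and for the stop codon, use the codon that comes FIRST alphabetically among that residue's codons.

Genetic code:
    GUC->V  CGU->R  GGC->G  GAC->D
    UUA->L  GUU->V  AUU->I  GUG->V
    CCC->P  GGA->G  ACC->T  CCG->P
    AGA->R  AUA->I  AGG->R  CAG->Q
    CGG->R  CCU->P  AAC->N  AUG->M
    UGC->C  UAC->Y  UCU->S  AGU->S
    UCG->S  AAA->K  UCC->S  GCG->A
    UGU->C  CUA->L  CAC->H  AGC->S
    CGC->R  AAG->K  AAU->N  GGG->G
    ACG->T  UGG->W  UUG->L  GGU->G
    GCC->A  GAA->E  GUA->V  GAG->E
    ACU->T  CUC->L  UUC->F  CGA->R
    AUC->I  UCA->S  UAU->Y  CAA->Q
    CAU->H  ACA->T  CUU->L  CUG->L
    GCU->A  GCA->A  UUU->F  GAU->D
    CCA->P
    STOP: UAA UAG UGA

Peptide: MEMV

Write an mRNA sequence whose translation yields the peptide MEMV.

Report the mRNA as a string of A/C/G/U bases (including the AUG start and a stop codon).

Answer: mRNA: AUGGAAAUGGUAUAA

Derivation:
residue 1: M -> AUG (start codon)
residue 2: E codons sorted = GAA,GAG -> pick first = GAA
residue 3: M -> AUG (only codon)
residue 4: V codons sorted = GUA,GUC,GUG,GUU -> pick first = GUA
terminator: stop codons sorted = UAA,UAG,UGA -> pick first = UAA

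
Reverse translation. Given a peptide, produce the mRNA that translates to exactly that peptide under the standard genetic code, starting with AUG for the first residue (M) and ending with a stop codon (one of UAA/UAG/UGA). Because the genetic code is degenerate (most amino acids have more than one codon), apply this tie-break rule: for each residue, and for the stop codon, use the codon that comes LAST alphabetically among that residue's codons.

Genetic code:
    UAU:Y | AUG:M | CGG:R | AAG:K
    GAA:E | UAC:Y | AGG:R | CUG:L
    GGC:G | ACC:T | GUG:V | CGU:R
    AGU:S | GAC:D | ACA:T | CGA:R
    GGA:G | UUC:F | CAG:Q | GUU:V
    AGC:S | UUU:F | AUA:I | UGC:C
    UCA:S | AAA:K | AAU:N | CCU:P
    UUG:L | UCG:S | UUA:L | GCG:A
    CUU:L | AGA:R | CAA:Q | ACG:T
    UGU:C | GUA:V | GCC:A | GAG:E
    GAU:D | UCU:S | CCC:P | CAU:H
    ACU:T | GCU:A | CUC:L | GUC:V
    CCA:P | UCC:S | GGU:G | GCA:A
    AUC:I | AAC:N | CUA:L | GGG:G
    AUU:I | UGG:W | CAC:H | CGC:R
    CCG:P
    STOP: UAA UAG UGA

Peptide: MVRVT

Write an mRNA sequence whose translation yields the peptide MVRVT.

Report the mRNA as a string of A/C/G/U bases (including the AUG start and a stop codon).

residue 1: M -> AUG (start codon)
residue 2: V codons sorted = GUA,GUC,GUG,GUU -> pick last = GUU
residue 3: R codons sorted = AGA,AGG,CGA,CGC,CGG,CGU -> pick last = CGU
residue 4: V codons sorted = GUA,GUC,GUG,GUU -> pick last = GUU
residue 5: T codons sorted = ACA,ACC,ACG,ACU -> pick last = ACU
terminator: stop codons sorted = UAA,UAG,UGA -> pick last = UGA

Answer: mRNA: AUGGUUCGUGUUACUUGA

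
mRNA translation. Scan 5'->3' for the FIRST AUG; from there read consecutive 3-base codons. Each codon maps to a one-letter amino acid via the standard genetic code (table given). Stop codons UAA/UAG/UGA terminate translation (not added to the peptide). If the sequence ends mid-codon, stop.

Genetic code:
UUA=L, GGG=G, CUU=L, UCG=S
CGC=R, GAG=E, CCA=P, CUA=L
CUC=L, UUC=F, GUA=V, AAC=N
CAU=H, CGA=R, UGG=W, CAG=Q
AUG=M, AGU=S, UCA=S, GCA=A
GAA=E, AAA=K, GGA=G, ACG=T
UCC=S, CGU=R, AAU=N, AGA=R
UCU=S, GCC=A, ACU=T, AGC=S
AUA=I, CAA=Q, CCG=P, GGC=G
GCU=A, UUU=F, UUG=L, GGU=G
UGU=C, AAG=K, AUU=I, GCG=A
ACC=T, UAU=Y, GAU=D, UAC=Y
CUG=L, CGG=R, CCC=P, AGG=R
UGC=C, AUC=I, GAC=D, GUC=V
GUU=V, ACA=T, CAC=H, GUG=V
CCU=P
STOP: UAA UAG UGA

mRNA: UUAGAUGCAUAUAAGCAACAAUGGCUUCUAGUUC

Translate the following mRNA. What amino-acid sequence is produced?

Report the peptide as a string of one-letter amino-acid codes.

Answer: MHISNNGF

Derivation:
start AUG at pos 4
pos 4: AUG -> M; peptide=M
pos 7: CAU -> H; peptide=MH
pos 10: AUA -> I; peptide=MHI
pos 13: AGC -> S; peptide=MHIS
pos 16: AAC -> N; peptide=MHISN
pos 19: AAU -> N; peptide=MHISNN
pos 22: GGC -> G; peptide=MHISNNG
pos 25: UUC -> F; peptide=MHISNNGF
pos 28: UAG -> STOP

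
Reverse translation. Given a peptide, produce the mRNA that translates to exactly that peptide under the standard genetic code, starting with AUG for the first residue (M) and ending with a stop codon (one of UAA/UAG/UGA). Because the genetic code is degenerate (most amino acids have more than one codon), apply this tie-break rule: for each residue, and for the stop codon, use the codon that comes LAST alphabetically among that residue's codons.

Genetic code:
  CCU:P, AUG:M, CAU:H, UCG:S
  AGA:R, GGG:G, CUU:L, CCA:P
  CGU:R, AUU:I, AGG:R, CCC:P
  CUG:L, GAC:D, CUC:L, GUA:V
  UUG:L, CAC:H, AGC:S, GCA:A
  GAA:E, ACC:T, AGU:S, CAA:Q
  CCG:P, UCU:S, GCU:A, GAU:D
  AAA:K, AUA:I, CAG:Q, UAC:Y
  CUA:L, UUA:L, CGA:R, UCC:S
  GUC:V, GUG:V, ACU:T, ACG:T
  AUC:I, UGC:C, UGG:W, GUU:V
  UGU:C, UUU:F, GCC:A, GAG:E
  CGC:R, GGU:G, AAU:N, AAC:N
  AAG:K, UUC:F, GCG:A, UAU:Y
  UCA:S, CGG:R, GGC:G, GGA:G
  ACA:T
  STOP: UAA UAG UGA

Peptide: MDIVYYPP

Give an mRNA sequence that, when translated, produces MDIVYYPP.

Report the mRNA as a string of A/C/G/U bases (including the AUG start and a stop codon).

residue 1: M -> AUG (start codon)
residue 2: D codons sorted = GAC,GAU -> pick last = GAU
residue 3: I codons sorted = AUA,AUC,AUU -> pick last = AUU
residue 4: V codons sorted = GUA,GUC,GUG,GUU -> pick last = GUU
residue 5: Y codons sorted = UAC,UAU -> pick last = UAU
residue 6: Y codons sorted = UAC,UAU -> pick last = UAU
residue 7: P codons sorted = CCA,CCC,CCG,CCU -> pick last = CCU
residue 8: P codons sorted = CCA,CCC,CCG,CCU -> pick last = CCU
terminator: stop codons sorted = UAA,UAG,UGA -> pick last = UGA

Answer: mRNA: AUGGAUAUUGUUUAUUAUCCUCCUUGA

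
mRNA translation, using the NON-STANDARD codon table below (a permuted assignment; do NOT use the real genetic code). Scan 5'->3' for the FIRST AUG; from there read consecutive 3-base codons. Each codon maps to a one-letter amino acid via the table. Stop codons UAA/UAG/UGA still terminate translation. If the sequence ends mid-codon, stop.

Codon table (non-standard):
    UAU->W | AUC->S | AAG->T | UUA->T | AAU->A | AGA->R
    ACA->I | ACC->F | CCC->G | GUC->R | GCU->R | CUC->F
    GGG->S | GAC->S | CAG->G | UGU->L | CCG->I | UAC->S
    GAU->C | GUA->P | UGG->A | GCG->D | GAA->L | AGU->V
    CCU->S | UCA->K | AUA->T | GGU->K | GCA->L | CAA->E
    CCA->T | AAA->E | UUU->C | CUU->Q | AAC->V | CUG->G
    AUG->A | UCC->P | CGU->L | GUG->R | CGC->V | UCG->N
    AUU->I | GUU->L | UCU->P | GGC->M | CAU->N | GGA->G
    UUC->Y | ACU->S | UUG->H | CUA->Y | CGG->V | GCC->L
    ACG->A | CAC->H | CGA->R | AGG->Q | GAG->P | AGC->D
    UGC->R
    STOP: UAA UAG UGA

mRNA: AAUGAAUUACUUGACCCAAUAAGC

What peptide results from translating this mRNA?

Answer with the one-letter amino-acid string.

start AUG at pos 1
pos 1: AUG -> A; peptide=A
pos 4: AAU -> A; peptide=AA
pos 7: UAC -> S; peptide=AAS
pos 10: UUG -> H; peptide=AASH
pos 13: ACC -> F; peptide=AASHF
pos 16: CAA -> E; peptide=AASHFE
pos 19: UAA -> STOP

Answer: AASHFE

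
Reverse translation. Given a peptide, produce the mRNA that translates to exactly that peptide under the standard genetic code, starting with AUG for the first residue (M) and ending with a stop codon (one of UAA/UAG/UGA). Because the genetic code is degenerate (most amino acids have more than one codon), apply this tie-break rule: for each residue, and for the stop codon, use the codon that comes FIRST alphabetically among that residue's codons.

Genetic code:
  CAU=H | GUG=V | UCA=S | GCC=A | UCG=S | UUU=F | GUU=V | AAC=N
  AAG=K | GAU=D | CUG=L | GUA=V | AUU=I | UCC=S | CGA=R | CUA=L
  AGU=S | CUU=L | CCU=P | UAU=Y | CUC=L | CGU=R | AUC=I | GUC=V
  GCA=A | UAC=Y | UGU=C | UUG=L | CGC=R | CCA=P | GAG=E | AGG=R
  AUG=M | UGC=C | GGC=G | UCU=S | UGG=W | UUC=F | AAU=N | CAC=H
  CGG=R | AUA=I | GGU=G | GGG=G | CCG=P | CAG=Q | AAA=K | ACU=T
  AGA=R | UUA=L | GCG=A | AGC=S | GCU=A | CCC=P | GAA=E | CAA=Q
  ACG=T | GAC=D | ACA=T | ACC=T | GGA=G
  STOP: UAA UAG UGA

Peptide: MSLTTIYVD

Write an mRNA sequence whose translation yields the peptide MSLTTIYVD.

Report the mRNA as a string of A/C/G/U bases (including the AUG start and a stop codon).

residue 1: M -> AUG (start codon)
residue 2: S codons sorted = AGC,AGU,UCA,UCC,UCG,UCU -> pick first = AGC
residue 3: L codons sorted = CUA,CUC,CUG,CUU,UUA,UUG -> pick first = CUA
residue 4: T codons sorted = ACA,ACC,ACG,ACU -> pick first = ACA
residue 5: T codons sorted = ACA,ACC,ACG,ACU -> pick first = ACA
residue 6: I codons sorted = AUA,AUC,AUU -> pick first = AUA
residue 7: Y codons sorted = UAC,UAU -> pick first = UAC
residue 8: V codons sorted = GUA,GUC,GUG,GUU -> pick first = GUA
residue 9: D codons sorted = GAC,GAU -> pick first = GAC
terminator: stop codons sorted = UAA,UAG,UGA -> pick first = UAA

Answer: mRNA: AUGAGCCUAACAACAAUAUACGUAGACUAA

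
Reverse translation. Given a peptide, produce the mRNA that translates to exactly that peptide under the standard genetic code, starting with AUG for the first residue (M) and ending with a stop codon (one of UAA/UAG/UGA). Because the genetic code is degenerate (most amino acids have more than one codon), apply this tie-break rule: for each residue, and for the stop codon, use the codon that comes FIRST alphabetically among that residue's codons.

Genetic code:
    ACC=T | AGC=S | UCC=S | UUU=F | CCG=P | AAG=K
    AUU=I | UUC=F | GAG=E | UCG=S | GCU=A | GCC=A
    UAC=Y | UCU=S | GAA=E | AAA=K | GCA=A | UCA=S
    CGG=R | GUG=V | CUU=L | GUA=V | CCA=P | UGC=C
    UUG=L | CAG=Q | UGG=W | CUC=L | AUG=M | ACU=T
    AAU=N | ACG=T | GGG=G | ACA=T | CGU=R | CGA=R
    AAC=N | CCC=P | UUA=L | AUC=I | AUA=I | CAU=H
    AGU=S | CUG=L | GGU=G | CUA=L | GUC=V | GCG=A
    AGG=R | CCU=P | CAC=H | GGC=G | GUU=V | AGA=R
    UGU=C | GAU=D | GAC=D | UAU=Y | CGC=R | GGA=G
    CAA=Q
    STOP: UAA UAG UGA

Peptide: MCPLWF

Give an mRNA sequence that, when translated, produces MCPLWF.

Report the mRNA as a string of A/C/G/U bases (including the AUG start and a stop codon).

residue 1: M -> AUG (start codon)
residue 2: C codons sorted = UGC,UGU -> pick first = UGC
residue 3: P codons sorted = CCA,CCC,CCG,CCU -> pick first = CCA
residue 4: L codons sorted = CUA,CUC,CUG,CUU,UUA,UUG -> pick first = CUA
residue 5: W -> UGG (only codon)
residue 6: F codons sorted = UUC,UUU -> pick first = UUC
terminator: stop codons sorted = UAA,UAG,UGA -> pick first = UAA

Answer: mRNA: AUGUGCCCACUAUGGUUCUAA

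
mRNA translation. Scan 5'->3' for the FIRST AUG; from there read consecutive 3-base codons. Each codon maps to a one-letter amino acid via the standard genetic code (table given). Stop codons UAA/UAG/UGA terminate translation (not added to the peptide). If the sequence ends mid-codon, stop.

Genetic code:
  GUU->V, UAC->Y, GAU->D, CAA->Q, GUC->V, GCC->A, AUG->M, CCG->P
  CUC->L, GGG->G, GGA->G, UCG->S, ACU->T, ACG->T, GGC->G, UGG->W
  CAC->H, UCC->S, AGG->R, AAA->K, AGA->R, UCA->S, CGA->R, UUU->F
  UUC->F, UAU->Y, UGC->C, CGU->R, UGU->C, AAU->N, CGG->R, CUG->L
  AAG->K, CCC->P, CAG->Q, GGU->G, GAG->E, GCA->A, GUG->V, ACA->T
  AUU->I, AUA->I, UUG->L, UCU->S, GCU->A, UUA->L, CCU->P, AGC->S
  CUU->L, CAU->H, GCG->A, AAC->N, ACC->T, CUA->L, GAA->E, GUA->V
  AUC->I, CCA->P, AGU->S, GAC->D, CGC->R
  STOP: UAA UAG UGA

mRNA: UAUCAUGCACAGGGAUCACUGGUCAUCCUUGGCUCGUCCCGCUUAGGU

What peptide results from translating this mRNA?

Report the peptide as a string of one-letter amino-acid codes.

start AUG at pos 4
pos 4: AUG -> M; peptide=M
pos 7: CAC -> H; peptide=MH
pos 10: AGG -> R; peptide=MHR
pos 13: GAU -> D; peptide=MHRD
pos 16: CAC -> H; peptide=MHRDH
pos 19: UGG -> W; peptide=MHRDHW
pos 22: UCA -> S; peptide=MHRDHWS
pos 25: UCC -> S; peptide=MHRDHWSS
pos 28: UUG -> L; peptide=MHRDHWSSL
pos 31: GCU -> A; peptide=MHRDHWSSLA
pos 34: CGU -> R; peptide=MHRDHWSSLAR
pos 37: CCC -> P; peptide=MHRDHWSSLARP
pos 40: GCU -> A; peptide=MHRDHWSSLARPA
pos 43: UAG -> STOP

Answer: MHRDHWSSLARPA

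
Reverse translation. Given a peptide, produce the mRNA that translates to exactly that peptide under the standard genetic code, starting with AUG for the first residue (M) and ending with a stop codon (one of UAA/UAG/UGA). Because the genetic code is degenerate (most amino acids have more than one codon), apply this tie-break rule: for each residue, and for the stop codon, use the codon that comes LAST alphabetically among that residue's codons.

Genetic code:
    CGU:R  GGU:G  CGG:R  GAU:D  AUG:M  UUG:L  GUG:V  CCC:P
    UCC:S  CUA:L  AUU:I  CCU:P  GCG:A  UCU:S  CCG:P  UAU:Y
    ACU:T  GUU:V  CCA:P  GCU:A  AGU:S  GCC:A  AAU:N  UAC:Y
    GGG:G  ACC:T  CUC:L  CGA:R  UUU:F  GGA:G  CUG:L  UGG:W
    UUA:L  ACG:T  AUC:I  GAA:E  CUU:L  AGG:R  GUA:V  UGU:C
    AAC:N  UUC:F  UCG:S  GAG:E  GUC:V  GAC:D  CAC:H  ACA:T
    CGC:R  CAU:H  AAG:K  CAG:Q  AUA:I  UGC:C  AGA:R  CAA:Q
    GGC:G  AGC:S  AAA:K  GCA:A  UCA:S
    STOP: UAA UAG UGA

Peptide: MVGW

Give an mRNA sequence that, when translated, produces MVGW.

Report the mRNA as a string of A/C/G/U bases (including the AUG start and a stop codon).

Answer: mRNA: AUGGUUGGUUGGUGA

Derivation:
residue 1: M -> AUG (start codon)
residue 2: V codons sorted = GUA,GUC,GUG,GUU -> pick last = GUU
residue 3: G codons sorted = GGA,GGC,GGG,GGU -> pick last = GGU
residue 4: W -> UGG (only codon)
terminator: stop codons sorted = UAA,UAG,UGA -> pick last = UGA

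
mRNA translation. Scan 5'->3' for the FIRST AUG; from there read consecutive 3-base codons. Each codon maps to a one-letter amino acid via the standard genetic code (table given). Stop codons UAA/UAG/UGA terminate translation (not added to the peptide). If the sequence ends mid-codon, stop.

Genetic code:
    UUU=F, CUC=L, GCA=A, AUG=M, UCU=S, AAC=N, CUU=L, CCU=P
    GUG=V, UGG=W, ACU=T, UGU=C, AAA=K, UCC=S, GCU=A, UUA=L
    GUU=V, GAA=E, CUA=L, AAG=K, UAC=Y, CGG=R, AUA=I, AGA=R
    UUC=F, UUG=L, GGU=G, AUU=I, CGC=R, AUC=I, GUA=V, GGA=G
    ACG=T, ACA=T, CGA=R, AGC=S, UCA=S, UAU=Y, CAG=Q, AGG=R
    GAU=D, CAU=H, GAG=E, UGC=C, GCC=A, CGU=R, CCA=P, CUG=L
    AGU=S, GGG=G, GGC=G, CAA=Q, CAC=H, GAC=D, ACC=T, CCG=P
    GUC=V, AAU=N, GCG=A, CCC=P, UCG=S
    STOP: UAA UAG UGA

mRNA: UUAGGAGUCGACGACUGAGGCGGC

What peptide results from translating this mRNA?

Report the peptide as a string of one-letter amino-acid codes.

Answer: (empty: no AUG start codon)

Derivation:
no AUG start codon found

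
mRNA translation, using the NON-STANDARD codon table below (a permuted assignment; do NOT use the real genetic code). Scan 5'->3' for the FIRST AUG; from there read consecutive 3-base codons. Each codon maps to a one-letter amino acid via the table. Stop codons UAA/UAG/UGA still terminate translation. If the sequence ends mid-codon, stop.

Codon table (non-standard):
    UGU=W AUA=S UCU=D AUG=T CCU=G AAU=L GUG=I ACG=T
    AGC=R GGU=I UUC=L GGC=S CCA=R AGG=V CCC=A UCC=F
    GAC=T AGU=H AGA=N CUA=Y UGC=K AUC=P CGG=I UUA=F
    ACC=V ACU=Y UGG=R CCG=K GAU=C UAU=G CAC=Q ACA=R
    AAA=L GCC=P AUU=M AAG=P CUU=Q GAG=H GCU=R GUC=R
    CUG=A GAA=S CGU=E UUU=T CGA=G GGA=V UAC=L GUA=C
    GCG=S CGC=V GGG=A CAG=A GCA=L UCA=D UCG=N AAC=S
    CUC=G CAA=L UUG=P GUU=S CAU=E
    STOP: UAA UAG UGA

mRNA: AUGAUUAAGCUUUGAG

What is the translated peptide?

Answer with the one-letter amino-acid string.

Answer: TMPQ

Derivation:
start AUG at pos 0
pos 0: AUG -> T; peptide=T
pos 3: AUU -> M; peptide=TM
pos 6: AAG -> P; peptide=TMP
pos 9: CUU -> Q; peptide=TMPQ
pos 12: UGA -> STOP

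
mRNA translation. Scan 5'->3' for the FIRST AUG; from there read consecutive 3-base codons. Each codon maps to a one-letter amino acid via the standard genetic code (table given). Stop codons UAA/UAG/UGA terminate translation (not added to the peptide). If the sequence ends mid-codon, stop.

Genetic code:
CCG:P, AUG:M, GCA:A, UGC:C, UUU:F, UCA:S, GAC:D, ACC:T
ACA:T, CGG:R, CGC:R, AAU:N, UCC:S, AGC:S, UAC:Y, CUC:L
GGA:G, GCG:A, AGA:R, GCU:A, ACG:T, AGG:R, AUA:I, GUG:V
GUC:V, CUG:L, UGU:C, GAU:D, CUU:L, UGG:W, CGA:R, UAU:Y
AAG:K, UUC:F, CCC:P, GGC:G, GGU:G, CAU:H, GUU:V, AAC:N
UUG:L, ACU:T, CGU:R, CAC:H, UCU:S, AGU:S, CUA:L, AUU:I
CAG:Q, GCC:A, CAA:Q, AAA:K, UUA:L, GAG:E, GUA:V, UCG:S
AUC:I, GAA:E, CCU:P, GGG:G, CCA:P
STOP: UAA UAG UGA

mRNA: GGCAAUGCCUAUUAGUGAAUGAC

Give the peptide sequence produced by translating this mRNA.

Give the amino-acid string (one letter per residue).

Answer: MPISE

Derivation:
start AUG at pos 4
pos 4: AUG -> M; peptide=M
pos 7: CCU -> P; peptide=MP
pos 10: AUU -> I; peptide=MPI
pos 13: AGU -> S; peptide=MPIS
pos 16: GAA -> E; peptide=MPISE
pos 19: UGA -> STOP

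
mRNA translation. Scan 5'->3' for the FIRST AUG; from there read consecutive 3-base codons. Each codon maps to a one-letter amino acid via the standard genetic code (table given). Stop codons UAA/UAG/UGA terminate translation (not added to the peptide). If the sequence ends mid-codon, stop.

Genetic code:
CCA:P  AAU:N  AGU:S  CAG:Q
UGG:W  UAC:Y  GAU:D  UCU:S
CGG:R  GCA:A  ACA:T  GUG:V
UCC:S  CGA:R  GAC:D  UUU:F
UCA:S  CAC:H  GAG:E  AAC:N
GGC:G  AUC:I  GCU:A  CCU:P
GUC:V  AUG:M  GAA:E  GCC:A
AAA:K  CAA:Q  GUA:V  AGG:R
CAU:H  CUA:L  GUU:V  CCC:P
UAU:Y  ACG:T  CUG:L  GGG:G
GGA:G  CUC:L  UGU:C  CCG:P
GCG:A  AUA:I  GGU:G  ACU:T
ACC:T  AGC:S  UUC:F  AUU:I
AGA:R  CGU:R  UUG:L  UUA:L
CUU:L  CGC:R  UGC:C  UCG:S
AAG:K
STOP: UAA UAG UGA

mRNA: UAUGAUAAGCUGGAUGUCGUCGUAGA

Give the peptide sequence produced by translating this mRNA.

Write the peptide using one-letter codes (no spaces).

Answer: MISWMSS

Derivation:
start AUG at pos 1
pos 1: AUG -> M; peptide=M
pos 4: AUA -> I; peptide=MI
pos 7: AGC -> S; peptide=MIS
pos 10: UGG -> W; peptide=MISW
pos 13: AUG -> M; peptide=MISWM
pos 16: UCG -> S; peptide=MISWMS
pos 19: UCG -> S; peptide=MISWMSS
pos 22: UAG -> STOP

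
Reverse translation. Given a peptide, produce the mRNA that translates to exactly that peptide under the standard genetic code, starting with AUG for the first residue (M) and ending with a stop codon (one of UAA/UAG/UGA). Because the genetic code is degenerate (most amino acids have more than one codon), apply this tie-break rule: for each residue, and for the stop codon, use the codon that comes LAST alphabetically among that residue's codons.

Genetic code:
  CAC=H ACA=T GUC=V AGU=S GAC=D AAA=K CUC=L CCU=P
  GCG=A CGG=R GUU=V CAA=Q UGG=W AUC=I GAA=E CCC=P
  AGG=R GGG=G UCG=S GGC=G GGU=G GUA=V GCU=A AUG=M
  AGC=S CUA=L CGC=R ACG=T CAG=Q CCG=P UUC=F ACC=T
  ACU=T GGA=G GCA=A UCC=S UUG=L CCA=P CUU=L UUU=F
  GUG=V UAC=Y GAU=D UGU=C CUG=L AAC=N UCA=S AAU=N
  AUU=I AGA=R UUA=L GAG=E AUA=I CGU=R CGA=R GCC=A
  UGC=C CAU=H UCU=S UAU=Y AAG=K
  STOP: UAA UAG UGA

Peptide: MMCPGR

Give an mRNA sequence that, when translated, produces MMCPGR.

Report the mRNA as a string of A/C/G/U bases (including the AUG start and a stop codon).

residue 1: M -> AUG (start codon)
residue 2: M -> AUG (only codon)
residue 3: C codons sorted = UGC,UGU -> pick last = UGU
residue 4: P codons sorted = CCA,CCC,CCG,CCU -> pick last = CCU
residue 5: G codons sorted = GGA,GGC,GGG,GGU -> pick last = GGU
residue 6: R codons sorted = AGA,AGG,CGA,CGC,CGG,CGU -> pick last = CGU
terminator: stop codons sorted = UAA,UAG,UGA -> pick last = UGA

Answer: mRNA: AUGAUGUGUCCUGGUCGUUGA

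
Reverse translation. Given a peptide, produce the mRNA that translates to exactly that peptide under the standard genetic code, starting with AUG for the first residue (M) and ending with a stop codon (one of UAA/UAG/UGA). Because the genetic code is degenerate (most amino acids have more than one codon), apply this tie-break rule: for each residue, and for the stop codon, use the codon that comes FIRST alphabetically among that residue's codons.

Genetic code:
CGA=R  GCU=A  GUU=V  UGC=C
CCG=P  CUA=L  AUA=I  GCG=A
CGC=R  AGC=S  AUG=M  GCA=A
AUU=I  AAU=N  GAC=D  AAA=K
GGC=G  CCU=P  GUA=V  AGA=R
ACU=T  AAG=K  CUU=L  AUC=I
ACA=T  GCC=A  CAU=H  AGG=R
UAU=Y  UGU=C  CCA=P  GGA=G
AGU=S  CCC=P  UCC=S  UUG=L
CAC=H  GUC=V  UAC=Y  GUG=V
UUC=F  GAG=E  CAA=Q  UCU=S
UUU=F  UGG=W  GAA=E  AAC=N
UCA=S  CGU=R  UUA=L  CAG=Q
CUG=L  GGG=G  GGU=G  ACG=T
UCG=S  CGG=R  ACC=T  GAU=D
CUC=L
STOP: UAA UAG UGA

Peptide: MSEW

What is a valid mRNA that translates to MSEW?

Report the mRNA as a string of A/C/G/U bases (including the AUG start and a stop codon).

Answer: mRNA: AUGAGCGAAUGGUAA

Derivation:
residue 1: M -> AUG (start codon)
residue 2: S codons sorted = AGC,AGU,UCA,UCC,UCG,UCU -> pick first = AGC
residue 3: E codons sorted = GAA,GAG -> pick first = GAA
residue 4: W -> UGG (only codon)
terminator: stop codons sorted = UAA,UAG,UGA -> pick first = UAA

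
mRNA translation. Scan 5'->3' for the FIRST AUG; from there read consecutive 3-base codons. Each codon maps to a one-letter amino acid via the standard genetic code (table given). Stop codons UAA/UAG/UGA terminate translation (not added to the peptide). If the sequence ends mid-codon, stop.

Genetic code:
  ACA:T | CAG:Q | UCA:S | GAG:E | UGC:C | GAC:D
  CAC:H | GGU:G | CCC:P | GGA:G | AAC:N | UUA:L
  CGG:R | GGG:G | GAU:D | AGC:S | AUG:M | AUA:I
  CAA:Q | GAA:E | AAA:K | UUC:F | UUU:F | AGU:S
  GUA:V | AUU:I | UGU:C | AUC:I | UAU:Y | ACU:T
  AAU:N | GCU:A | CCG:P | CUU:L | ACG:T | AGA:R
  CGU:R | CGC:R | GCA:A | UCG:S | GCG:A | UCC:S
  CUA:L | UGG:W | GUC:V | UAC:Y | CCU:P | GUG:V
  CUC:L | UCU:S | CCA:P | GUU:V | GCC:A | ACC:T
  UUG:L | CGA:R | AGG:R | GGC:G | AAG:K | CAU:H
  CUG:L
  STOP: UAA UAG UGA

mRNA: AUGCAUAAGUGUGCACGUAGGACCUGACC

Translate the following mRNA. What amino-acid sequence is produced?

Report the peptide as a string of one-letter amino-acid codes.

start AUG at pos 0
pos 0: AUG -> M; peptide=M
pos 3: CAU -> H; peptide=MH
pos 6: AAG -> K; peptide=MHK
pos 9: UGU -> C; peptide=MHKC
pos 12: GCA -> A; peptide=MHKCA
pos 15: CGU -> R; peptide=MHKCAR
pos 18: AGG -> R; peptide=MHKCARR
pos 21: ACC -> T; peptide=MHKCARRT
pos 24: UGA -> STOP

Answer: MHKCARRT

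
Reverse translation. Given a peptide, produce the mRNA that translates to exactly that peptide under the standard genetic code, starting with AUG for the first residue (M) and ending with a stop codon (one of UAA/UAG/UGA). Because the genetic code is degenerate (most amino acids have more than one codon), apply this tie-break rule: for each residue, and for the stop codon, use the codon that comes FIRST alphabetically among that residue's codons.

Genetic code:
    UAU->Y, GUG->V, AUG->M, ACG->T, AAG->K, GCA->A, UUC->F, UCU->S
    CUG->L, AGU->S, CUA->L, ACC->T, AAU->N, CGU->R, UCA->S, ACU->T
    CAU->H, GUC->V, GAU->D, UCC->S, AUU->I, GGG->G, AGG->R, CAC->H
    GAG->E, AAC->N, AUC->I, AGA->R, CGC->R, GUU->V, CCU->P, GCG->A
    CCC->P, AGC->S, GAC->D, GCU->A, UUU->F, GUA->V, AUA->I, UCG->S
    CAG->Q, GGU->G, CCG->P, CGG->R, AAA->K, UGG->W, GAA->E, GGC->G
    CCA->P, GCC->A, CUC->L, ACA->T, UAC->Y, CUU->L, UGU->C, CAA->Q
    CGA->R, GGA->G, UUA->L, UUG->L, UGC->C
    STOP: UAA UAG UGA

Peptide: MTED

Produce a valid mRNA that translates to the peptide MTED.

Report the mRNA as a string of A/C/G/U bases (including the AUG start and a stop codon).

Answer: mRNA: AUGACAGAAGACUAA

Derivation:
residue 1: M -> AUG (start codon)
residue 2: T codons sorted = ACA,ACC,ACG,ACU -> pick first = ACA
residue 3: E codons sorted = GAA,GAG -> pick first = GAA
residue 4: D codons sorted = GAC,GAU -> pick first = GAC
terminator: stop codons sorted = UAA,UAG,UGA -> pick first = UAA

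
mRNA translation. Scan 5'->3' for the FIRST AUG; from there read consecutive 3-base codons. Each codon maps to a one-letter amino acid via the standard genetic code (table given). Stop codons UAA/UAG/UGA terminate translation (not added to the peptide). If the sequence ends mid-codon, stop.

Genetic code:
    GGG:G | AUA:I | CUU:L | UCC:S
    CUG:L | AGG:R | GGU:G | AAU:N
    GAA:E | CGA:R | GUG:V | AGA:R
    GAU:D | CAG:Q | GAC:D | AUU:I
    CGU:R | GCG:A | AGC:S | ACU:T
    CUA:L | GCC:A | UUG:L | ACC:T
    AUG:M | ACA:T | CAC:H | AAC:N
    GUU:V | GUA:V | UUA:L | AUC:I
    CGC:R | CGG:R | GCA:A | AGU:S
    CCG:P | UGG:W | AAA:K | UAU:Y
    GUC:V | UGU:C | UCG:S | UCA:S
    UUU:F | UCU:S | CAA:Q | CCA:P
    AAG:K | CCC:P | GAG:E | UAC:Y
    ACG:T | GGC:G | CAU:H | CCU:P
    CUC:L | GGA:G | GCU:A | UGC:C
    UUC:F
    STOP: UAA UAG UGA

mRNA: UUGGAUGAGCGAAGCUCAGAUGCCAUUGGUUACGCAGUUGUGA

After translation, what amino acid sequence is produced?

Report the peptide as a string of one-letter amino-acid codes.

start AUG at pos 4
pos 4: AUG -> M; peptide=M
pos 7: AGC -> S; peptide=MS
pos 10: GAA -> E; peptide=MSE
pos 13: GCU -> A; peptide=MSEA
pos 16: CAG -> Q; peptide=MSEAQ
pos 19: AUG -> M; peptide=MSEAQM
pos 22: CCA -> P; peptide=MSEAQMP
pos 25: UUG -> L; peptide=MSEAQMPL
pos 28: GUU -> V; peptide=MSEAQMPLV
pos 31: ACG -> T; peptide=MSEAQMPLVT
pos 34: CAG -> Q; peptide=MSEAQMPLVTQ
pos 37: UUG -> L; peptide=MSEAQMPLVTQL
pos 40: UGA -> STOP

Answer: MSEAQMPLVTQL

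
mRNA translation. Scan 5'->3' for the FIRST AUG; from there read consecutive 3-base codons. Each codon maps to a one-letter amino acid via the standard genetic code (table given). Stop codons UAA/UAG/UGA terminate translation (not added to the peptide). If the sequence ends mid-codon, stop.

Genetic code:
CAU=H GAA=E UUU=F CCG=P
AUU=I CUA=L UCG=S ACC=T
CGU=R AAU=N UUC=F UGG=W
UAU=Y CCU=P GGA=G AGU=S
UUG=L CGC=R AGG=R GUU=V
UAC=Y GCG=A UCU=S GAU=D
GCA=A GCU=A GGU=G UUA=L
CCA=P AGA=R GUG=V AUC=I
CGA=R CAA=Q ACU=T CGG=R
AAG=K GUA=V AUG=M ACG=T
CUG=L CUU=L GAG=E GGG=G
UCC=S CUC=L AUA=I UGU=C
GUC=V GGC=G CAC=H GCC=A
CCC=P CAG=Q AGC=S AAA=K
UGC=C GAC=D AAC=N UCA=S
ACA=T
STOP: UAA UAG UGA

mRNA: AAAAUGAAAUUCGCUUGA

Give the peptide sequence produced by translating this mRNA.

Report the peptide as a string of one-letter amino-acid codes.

Answer: MKFA

Derivation:
start AUG at pos 3
pos 3: AUG -> M; peptide=M
pos 6: AAA -> K; peptide=MK
pos 9: UUC -> F; peptide=MKF
pos 12: GCU -> A; peptide=MKFA
pos 15: UGA -> STOP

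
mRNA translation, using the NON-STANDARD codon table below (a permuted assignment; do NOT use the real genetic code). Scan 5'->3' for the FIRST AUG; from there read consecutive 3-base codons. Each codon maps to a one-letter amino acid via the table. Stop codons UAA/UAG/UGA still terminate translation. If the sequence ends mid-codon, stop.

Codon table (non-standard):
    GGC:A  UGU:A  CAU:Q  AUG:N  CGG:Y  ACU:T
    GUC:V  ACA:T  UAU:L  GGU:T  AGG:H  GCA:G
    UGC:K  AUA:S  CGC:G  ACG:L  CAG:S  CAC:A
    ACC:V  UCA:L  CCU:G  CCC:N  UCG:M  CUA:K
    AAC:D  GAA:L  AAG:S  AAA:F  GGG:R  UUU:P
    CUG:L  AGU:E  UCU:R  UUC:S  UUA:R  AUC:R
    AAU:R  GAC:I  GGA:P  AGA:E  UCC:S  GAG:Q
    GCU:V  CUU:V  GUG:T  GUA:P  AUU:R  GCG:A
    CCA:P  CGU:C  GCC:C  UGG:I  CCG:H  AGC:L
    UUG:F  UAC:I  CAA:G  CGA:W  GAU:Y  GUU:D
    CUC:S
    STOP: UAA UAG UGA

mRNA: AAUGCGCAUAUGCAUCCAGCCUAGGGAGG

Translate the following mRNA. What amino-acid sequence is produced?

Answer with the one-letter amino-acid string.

start AUG at pos 1
pos 1: AUG -> N; peptide=N
pos 4: CGC -> G; peptide=NG
pos 7: AUA -> S; peptide=NGS
pos 10: UGC -> K; peptide=NGSK
pos 13: AUC -> R; peptide=NGSKR
pos 16: CAG -> S; peptide=NGSKRS
pos 19: CCU -> G; peptide=NGSKRSG
pos 22: AGG -> H; peptide=NGSKRSGH
pos 25: GAG -> Q; peptide=NGSKRSGHQ
pos 28: only 1 nt remain (<3), stop (end of mRNA)

Answer: NGSKRSGHQ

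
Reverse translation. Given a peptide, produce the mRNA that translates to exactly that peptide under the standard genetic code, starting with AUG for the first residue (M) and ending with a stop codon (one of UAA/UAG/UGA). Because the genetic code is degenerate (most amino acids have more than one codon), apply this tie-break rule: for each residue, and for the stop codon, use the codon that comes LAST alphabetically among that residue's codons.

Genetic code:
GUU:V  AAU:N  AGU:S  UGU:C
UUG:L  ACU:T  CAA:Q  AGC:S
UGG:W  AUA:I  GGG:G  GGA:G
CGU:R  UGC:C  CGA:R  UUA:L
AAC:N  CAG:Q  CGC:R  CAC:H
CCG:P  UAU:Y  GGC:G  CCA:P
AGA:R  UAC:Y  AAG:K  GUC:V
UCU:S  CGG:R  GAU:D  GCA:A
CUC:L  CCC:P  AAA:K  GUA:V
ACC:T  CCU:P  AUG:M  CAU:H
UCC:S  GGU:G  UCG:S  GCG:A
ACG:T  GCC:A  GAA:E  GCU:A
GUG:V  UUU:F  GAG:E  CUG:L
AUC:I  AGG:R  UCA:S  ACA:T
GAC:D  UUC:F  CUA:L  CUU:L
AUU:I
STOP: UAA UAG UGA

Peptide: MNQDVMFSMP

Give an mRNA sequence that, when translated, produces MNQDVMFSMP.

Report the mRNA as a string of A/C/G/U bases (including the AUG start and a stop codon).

Answer: mRNA: AUGAAUCAGGAUGUUAUGUUUUCUAUGCCUUGA

Derivation:
residue 1: M -> AUG (start codon)
residue 2: N codons sorted = AAC,AAU -> pick last = AAU
residue 3: Q codons sorted = CAA,CAG -> pick last = CAG
residue 4: D codons sorted = GAC,GAU -> pick last = GAU
residue 5: V codons sorted = GUA,GUC,GUG,GUU -> pick last = GUU
residue 6: M -> AUG (only codon)
residue 7: F codons sorted = UUC,UUU -> pick last = UUU
residue 8: S codons sorted = AGC,AGU,UCA,UCC,UCG,UCU -> pick last = UCU
residue 9: M -> AUG (only codon)
residue 10: P codons sorted = CCA,CCC,CCG,CCU -> pick last = CCU
terminator: stop codons sorted = UAA,UAG,UGA -> pick last = UGA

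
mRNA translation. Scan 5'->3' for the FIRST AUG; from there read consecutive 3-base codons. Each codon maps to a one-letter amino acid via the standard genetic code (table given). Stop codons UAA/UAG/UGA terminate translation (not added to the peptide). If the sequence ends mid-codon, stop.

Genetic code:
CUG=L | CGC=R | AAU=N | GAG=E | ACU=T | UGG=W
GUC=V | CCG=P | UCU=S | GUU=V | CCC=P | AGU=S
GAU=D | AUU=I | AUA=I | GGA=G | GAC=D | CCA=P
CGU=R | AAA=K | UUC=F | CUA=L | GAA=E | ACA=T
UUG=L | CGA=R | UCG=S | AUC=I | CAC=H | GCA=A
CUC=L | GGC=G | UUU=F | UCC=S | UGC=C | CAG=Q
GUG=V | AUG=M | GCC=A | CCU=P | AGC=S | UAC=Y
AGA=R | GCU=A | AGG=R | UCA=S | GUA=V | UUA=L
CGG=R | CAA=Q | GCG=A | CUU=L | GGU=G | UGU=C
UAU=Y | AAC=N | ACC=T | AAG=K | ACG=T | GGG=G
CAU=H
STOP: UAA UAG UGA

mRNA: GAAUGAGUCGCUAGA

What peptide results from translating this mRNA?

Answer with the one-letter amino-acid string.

start AUG at pos 2
pos 2: AUG -> M; peptide=M
pos 5: AGU -> S; peptide=MS
pos 8: CGC -> R; peptide=MSR
pos 11: UAG -> STOP

Answer: MSR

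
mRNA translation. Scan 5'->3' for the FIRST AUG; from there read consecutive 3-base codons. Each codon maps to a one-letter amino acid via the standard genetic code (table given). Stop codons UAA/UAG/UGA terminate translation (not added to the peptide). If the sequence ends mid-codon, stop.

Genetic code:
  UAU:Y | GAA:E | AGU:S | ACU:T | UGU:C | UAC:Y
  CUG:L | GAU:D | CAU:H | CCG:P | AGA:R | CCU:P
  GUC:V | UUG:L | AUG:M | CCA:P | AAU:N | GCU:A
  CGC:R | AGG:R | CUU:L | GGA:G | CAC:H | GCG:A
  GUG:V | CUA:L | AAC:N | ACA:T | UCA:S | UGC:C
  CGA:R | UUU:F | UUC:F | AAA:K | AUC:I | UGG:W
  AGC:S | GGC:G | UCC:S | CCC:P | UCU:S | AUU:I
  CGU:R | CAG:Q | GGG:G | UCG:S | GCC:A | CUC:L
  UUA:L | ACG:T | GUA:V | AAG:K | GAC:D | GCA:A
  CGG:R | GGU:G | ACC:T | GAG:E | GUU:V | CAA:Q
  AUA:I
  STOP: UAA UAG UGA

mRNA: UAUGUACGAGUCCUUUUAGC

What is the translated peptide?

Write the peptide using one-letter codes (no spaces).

start AUG at pos 1
pos 1: AUG -> M; peptide=M
pos 4: UAC -> Y; peptide=MY
pos 7: GAG -> E; peptide=MYE
pos 10: UCC -> S; peptide=MYES
pos 13: UUU -> F; peptide=MYESF
pos 16: UAG -> STOP

Answer: MYESF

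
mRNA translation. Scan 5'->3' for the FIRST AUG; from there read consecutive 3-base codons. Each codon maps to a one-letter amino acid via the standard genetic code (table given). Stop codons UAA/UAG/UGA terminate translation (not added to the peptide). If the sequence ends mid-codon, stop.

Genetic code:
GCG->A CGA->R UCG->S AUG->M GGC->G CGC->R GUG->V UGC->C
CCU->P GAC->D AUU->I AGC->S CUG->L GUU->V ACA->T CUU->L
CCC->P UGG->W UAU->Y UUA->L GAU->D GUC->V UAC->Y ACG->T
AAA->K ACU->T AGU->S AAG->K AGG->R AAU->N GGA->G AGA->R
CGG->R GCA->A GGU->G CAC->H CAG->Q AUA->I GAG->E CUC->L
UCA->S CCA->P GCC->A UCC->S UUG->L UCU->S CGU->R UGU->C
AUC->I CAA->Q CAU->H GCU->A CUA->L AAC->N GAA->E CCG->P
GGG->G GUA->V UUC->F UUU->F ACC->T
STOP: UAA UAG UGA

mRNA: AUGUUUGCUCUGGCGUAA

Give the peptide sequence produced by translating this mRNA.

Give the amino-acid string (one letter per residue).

Answer: MFALA

Derivation:
start AUG at pos 0
pos 0: AUG -> M; peptide=M
pos 3: UUU -> F; peptide=MF
pos 6: GCU -> A; peptide=MFA
pos 9: CUG -> L; peptide=MFAL
pos 12: GCG -> A; peptide=MFALA
pos 15: UAA -> STOP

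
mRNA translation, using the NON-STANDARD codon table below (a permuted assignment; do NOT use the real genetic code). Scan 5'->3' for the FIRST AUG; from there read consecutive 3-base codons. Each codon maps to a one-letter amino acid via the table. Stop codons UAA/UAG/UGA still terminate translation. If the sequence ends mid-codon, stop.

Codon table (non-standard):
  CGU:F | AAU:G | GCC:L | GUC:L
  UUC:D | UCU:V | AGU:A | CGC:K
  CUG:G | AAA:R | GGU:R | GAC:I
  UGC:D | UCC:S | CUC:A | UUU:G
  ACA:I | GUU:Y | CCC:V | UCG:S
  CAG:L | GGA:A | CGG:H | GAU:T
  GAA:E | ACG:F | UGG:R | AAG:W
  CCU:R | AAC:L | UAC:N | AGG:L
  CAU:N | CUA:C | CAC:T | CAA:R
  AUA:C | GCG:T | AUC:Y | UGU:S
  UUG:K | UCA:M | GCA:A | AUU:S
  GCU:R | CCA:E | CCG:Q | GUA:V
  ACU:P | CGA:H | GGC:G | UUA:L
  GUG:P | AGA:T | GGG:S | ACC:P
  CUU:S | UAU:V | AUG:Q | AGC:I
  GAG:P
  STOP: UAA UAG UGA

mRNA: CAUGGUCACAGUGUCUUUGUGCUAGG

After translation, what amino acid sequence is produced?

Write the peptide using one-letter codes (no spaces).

Answer: QLIPVKD

Derivation:
start AUG at pos 1
pos 1: AUG -> Q; peptide=Q
pos 4: GUC -> L; peptide=QL
pos 7: ACA -> I; peptide=QLI
pos 10: GUG -> P; peptide=QLIP
pos 13: UCU -> V; peptide=QLIPV
pos 16: UUG -> K; peptide=QLIPVK
pos 19: UGC -> D; peptide=QLIPVKD
pos 22: UAG -> STOP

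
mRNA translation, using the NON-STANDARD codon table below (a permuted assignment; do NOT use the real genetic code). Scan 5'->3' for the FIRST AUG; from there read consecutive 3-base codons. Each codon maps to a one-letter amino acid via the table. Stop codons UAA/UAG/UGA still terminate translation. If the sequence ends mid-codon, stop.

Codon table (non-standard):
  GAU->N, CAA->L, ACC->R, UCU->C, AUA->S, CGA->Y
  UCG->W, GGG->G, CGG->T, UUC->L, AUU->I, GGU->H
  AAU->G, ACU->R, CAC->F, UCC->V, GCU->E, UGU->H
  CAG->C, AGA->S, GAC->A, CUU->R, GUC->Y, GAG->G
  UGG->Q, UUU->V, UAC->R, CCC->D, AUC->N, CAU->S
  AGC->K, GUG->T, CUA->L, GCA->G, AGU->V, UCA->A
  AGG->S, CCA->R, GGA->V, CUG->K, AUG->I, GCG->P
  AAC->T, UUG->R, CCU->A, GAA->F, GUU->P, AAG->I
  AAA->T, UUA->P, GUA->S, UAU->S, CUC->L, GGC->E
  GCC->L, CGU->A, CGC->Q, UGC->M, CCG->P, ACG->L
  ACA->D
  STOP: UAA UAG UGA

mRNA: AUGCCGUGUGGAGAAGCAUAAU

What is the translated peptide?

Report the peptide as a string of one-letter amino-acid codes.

start AUG at pos 0
pos 0: AUG -> I; peptide=I
pos 3: CCG -> P; peptide=IP
pos 6: UGU -> H; peptide=IPH
pos 9: GGA -> V; peptide=IPHV
pos 12: GAA -> F; peptide=IPHVF
pos 15: GCA -> G; peptide=IPHVFG
pos 18: UAA -> STOP

Answer: IPHVFG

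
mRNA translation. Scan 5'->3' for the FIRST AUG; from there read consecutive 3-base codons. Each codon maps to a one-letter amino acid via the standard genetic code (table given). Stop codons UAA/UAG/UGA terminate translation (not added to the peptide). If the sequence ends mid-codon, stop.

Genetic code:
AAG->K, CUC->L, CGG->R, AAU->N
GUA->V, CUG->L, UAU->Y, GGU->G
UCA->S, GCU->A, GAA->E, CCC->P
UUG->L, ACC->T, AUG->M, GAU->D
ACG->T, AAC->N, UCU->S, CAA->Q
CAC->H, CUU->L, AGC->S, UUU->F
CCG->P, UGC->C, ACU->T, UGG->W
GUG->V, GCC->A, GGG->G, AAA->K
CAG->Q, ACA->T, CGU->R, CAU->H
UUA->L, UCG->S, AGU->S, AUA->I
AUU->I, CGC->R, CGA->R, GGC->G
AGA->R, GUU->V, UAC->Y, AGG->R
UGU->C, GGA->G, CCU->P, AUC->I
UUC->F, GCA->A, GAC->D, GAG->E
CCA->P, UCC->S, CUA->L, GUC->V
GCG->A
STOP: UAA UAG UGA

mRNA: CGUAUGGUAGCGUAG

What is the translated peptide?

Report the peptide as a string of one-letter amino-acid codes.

start AUG at pos 3
pos 3: AUG -> M; peptide=M
pos 6: GUA -> V; peptide=MV
pos 9: GCG -> A; peptide=MVA
pos 12: UAG -> STOP

Answer: MVA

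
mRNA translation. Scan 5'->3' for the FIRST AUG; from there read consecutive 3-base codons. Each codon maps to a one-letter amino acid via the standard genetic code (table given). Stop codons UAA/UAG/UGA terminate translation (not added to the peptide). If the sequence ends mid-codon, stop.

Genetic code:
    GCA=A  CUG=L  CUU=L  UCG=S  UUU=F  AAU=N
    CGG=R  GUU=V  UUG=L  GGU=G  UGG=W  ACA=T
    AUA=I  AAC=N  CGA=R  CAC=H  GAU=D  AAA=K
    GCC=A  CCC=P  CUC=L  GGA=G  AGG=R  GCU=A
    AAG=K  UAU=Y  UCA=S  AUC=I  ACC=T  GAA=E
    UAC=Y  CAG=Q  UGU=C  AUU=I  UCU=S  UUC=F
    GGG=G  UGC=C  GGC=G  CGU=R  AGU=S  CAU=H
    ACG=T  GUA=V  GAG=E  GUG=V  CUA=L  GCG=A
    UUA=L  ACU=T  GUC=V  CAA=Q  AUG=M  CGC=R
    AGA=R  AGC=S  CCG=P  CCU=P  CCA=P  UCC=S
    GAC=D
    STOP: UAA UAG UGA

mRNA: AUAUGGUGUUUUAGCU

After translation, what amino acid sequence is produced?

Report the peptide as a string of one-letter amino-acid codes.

start AUG at pos 2
pos 2: AUG -> M; peptide=M
pos 5: GUG -> V; peptide=MV
pos 8: UUU -> F; peptide=MVF
pos 11: UAG -> STOP

Answer: MVF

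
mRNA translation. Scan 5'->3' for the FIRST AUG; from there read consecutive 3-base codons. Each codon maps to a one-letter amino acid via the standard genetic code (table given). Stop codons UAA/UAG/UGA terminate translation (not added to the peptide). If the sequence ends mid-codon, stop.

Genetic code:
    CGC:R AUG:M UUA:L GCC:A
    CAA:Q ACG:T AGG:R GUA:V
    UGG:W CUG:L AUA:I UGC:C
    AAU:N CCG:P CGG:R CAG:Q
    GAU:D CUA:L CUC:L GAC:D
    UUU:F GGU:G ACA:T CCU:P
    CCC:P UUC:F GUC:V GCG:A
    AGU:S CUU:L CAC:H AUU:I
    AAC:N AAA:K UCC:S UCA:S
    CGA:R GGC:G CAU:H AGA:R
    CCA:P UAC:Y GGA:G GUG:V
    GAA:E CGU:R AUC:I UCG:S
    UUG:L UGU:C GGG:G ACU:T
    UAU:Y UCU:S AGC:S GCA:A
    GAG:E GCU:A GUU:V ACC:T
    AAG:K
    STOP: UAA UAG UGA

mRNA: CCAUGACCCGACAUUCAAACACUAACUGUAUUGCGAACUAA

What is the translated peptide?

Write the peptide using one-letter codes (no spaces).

Answer: MTRHSNTNCIAN

Derivation:
start AUG at pos 2
pos 2: AUG -> M; peptide=M
pos 5: ACC -> T; peptide=MT
pos 8: CGA -> R; peptide=MTR
pos 11: CAU -> H; peptide=MTRH
pos 14: UCA -> S; peptide=MTRHS
pos 17: AAC -> N; peptide=MTRHSN
pos 20: ACU -> T; peptide=MTRHSNT
pos 23: AAC -> N; peptide=MTRHSNTN
pos 26: UGU -> C; peptide=MTRHSNTNC
pos 29: AUU -> I; peptide=MTRHSNTNCI
pos 32: GCG -> A; peptide=MTRHSNTNCIA
pos 35: AAC -> N; peptide=MTRHSNTNCIAN
pos 38: UAA -> STOP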